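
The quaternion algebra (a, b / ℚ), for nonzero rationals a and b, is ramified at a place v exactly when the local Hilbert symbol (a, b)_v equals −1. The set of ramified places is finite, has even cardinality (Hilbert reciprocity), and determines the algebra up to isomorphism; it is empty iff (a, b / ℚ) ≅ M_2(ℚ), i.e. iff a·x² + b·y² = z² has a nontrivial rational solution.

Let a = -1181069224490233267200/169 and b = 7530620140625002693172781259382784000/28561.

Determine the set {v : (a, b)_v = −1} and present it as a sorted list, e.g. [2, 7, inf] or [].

(a, b) ≡ (-7337, 4179335) mod (ℚ^×)²; places V = {2, 3, 5, 11, 13, 19, 23, 29, 37, 41, ∞}.
(a,b)_2: α=10, β=16; u≡7, v≡7 (mod 8); ε(u)ε(v)=1·1, αω(v)=10·0, βω(u)=16·0; sum ≡ 1  ⇒  -1.
(a,b)_11: α=1, u≡5; β=2, v≡2 (mod 11); (5|11)=+1, (2|11)=-1; sign (−1)^0·+1^2·-1^1 = -1.
(a,b)_∞: sgn(-7337)=−, sgn(4179335)=+, so +1.
(a,b)_41: α=2, u≡20; β=3, v≡37 (mod 41); (20|41)=+1, (37|41)=+1; sign (−1)^0·+1^3·+1^2 = +1.
(a,b)_5: α=2, u≡3; β=3, v≡2 (mod 5); (3|5)=-1, (2|5)=-1; sign (−1)^0·-1^3·-1^2 = -1.
(a,b)_29: α=3, u≡14; β=5, v≡15 (mod 29); (14|29)=-1, (15|29)=-1; sign (−1)^0·-1^5·-1^3 = +1.
(a,b)_19: α=2, u≡6; β=5, v≡13 (mod 19); (6|19)=+1, (13|19)=-1; sign (−1)^0·+1^5·-1^2 = +1.
(a,b)_37: α=2, u≡28; β=3, v≡18 (mod 37); (28|37)=+1, (18|37)=-1; sign (−1)^0·+1^3·-1^2 = +1.
(a,b)_13: α=-2, u≡2; β=-4, v≡12 (mod 13); (2|13)=-1, (12|13)=+1; sign (−1)^0·-1^-4·+1^-2 = +1.
(a,b)_3: α=2, u≡1; β=4, v≡2 (mod 3); (1|3)=+1, (2|3)=-1; sign (−1)^0·+1^4·-1^2 = +1.
(a,b)_23: α=1, u≡12; β=2, v≡15 (mod 23); (12|23)=+1, (15|23)=-1; sign (−1)^0·+1^2·-1^1 = -1.
Ram(-7337, 4179335) = {2, 5, 11, 23}; no ℚ_2-point on the conic.

[2, 5, 11, 23]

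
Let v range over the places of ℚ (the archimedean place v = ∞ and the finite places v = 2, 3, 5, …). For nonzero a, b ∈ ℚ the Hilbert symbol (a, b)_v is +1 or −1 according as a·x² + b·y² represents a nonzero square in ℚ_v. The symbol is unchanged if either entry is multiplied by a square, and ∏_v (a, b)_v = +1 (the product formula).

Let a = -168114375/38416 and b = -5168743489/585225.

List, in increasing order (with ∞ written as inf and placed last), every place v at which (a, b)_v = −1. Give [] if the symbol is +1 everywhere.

[7, 13, 19, inf]

Mod squares: a ≡ -247, b ≡ -1729. Check v ∈ {∞, 2, 3, 5, 7, 11, 13, 17, 19}.
v=17: a=17^0·(≡8), b=17^-2·(≡3) mod 17; (8|17)=+1, (3|17)=-1; (−1)^{0·-2·8}·(+1)^-2·(-1)^0 = +1.
v=∞: -247 < 0 and -1729 < 0  ⇒  (a,b)_∞ = -1.
v=3: a=3^2·(≡2), b=3^-4·(≡2) mod 3; (2|3)=-1, (2|3)=-1; (−1)^{2·-4·1}·(-1)^-4·(-1)^2 = +1.
v=13: a=13^1·(≡5), b=13^3·(≡3) mod 13; (5|13)=-1, (3|13)=+1; (−1)^{1·3·6}·(-1)^3·(+1)^1 = -1.
v=19: a=19^1·(≡17), b=19^3·(≡17) mod 19; (17|19)=+1, (17|19)=+1; (−1)^{1·3·9}·(+1)^3·(+1)^1 = -1.
v=2: v_2(a)=-4, v_2(b)=0; units ≡ 1, 7 (mod 8); ε·ε+αω+βω = 0·1+-4·0+0·0 ≡ 0  ⇒  (a,b)_2 = +1.
v=11: a=11^2·(≡6), b=11^0·(≡1) mod 11; (6|11)=-1, (1|11)=+1; (−1)^{2·0·5}·(-1)^0·(+1)^2 = +1.
v=5: a=5^4·(≡2), b=5^-2·(≡4) mod 5; (2|5)=-1, (4|5)=+1; (−1)^{4·-2·2}·(-1)^-2·(+1)^4 = +1.
v=7: a=7^-4·(≡6), b=7^3·(≡5) mod 7; (6|7)=-1, (5|7)=-1; (−1)^{-4·3·3}·(-1)^3·(-1)^-4 = -1.
Ram(-247, -1729) = {7, 13, 19, ∞}; no ℚ_7-point on the conic.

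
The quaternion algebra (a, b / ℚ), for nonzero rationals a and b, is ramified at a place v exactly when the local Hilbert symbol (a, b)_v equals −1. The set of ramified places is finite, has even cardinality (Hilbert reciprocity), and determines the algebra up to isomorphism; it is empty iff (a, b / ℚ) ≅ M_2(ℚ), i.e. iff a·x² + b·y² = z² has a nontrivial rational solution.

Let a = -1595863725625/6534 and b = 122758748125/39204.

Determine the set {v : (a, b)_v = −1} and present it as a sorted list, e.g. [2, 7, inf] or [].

[2, 13]

Mod squares: a ≡ -6, b ≡ 13. Check v ∈ {∞, 2, 3, 5, 11, 13, 23}.
v=∞: -6 < 0 and 13 > 0  ⇒  (a,b)_∞ = +1.
v=11: a=11^-2·(≡4), b=11^-2·(≡7) mod 11; (4|11)=+1, (7|11)=-1; (−1)^{-2·-2·5}·(+1)^-2·(-1)^-2 = +1.
v=3: a=3^-3·(≡1), b=3^-4·(≡1) mod 3; (1|3)=+1, (1|3)=+1; (−1)^{-3·-4·1}·(+1)^-4·(+1)^-3 = +1.
v=23: a=23^2·(≡11), b=23^2·(≡9) mod 23; (11|23)=-1, (9|23)=+1; (−1)^{2·2·11}·(-1)^2·(+1)^2 = +1.
v=13: a=13^6·(≡7), b=13^5·(≡1) mod 13; (7|13)=-1, (1|13)=+1; (−1)^{6·5·6}·(-1)^5·(+1)^6 = -1.
v=2: v_2(a)=-1, v_2(b)=-2; units ≡ 5, 5 (mod 8); ε·ε+αω+βω = 0·0+-1·1+-2·1 ≡ 1  ⇒  (a,b)_2 = -1.
v=5: a=5^4·(≡1), b=5^4·(≡3) mod 5; (1|5)=+1, (3|5)=-1; (−1)^{4·4·2}·(+1)^4·(-1)^4 = +1.
Ram(-6, 13) = {2, 13}; no ℚ_2-point on the conic.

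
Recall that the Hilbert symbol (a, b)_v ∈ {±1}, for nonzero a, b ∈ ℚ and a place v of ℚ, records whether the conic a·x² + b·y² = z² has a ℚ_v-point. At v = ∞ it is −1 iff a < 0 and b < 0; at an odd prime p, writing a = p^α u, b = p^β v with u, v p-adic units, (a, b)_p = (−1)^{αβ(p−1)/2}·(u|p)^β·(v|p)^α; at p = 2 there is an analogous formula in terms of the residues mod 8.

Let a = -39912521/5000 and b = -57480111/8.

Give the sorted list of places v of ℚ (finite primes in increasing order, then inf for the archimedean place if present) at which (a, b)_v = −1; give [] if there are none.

[11, 13, 17, inf]

Mod squares: a ≡ -418, b ≡ -8398. Check v ∈ {∞, 2, 3, 5, 11, 13, 17, 19, 23}.
v=13: a=13^0·(≡5), b=13^3·(≡4) mod 13; (5|13)=-1, (4|13)=+1; (−1)^{0·3·6}·(-1)^3·(+1)^0 = -1.
v=3: a=3^0·(≡2), b=3^4·(≡2) mod 3; (2|3)=-1, (2|3)=-1; (−1)^{0·4·1}·(-1)^4·(-1)^0 = +1.
v=11: a=11^1·(≡10), b=11^0·(≡6) mod 11; (10|11)=-1, (6|11)=-1; (−1)^{1·0·5}·(-1)^0·(-1)^1 = -1.
v=19: a=19^3·(≡11), b=19^1·(≡15) mod 19; (11|19)=+1, (15|19)=-1; (−1)^{3·1·9}·(+1)^1·(-1)^3 = +1.
v=17: a=17^0·(≡14), b=17^1·(≡4) mod 17; (14|17)=-1, (4|17)=+1; (−1)^{0·1·8}·(-1)^1·(+1)^0 = -1.
v=5: a=5^-4·(≡3), b=5^0·(≡3) mod 5; (3|5)=-1, (3|5)=-1; (−1)^{-4·0·2}·(-1)^0·(-1)^-4 = +1.
v=23: a=23^2·(≡22), b=23^0·(≡5) mod 23; (22|23)=-1, (5|23)=-1; (−1)^{2·0·11}·(-1)^0·(-1)^2 = +1.
v=2: v_2(a)=-3, v_2(b)=-3; units ≡ 7, 1 (mod 8); ε·ε+αω+βω = 1·0+-3·0+-3·0 ≡ 0  ⇒  (a,b)_2 = +1.
v=∞: -418 < 0 and -8398 < 0  ⇒  (a,b)_∞ = -1.
(-418, -8398 / ℚ) ramifies at {11, 13, 17, ∞}: a division algebra.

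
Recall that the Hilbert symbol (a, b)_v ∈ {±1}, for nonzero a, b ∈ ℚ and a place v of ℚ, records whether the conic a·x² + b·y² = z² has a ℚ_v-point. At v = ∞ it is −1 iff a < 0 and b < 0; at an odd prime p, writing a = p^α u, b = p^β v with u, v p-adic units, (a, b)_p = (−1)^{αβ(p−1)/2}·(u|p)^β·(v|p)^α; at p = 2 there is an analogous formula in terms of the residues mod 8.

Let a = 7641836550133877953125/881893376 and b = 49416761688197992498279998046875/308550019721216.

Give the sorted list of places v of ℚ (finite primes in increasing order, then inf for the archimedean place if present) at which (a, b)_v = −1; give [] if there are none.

Mod squares: a ≡ 8866, b ≡ 3905070. Check v ∈ {∞, 2, 3, 5, 7, 11, 13, 17, 19, 31}.
v=11: a=11^5·(≡5), b=11^8·(≡1) mod 11; (5|11)=+1, (1|11)=+1; (−1)^{5·8·5}·(+1)^8·(+1)^5 = +1.
v=13: a=13^-3·(≡8), b=13^-7·(≡9) mod 13; (8|13)=-1, (9|13)=+1; (−1)^{-3·-7·6}·(-1)^-7·(+1)^-3 = -1.
v=∞: 8866 > 0 and 3905070 > 0  ⇒  (a,b)_∞ = +1.
v=31: a=31^1·(≡1), b=31^1·(≡26) mod 31; (1|31)=+1, (26|31)=-1; (−1)^{1·1·15}·(+1)^1·(-1)^1 = +1.
v=3: a=3^2·(≡1), b=3^1·(≡2) mod 3; (1|3)=+1, (2|3)=-1; (−1)^{2·1·1}·(+1)^1·(-1)^2 = +1.
v=19: a=19^4·(≡10), b=19^7·(≡6) mod 19; (10|19)=-1, (6|19)=+1; (−1)^{4·7·9}·(-1)^7·(+1)^4 = -1.
v=17: a=17^4·(≡4), b=17^5·(≡6) mod 17; (4|17)=+1, (6|17)=-1; (−1)^{4·5·8}·(+1)^5·(-1)^4 = +1.
v=5: a=5^6·(≡4), b=5^9·(≡4) mod 5; (4|5)=+1, (4|5)=+1; (−1)^{6·9·2}·(+1)^9·(+1)^6 = +1.
v=2: v_2(a)=-13, v_2(b)=-11; units ≡ 1, 7 (mod 8); ε·ε+αω+βω = 0·1+-13·0+-11·0 ≡ 0  ⇒  (a,b)_2 = +1.
v=7: a=7^-2·(≡1), b=7^-4·(≡4) mod 7; (1|7)=+1, (4|7)=+1; (−1)^{-2·-4·3}·(+1)^-4·(+1)^-2 = +1.
|Ram(8866, 3905070)| = 2, even; anisotropic at {13, 19}.

[13, 19]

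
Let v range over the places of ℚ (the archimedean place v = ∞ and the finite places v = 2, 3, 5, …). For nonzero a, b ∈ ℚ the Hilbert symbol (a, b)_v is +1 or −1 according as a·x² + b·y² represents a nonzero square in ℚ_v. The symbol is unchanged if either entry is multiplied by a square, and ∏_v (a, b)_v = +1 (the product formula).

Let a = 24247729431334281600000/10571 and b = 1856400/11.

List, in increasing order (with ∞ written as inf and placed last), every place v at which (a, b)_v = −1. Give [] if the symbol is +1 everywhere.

(a, b) ≡ (165, 51051) mod (ℚ^×)²; places V = {2, 3, 5, 7, 11, 13, 17, 31, ∞}.
(a,b)_2: α=10, β=4; u≡5, v≡3 (mod 8); ε(u)ε(v)=0·1, αω(v)=10·1, βω(u)=4·1; sum ≡ 0  ⇒  +1.
(a,b)_11: α=-1, u≡5; β=-1, v≡7 (mod 11); (5|11)=+1, (7|11)=-1; sign (−1)^1·+1^-1·-1^-1 = +1.
(a,b)_7: α=6, u≡4; β=1, v≡3 (mod 7); (4|7)=+1, (3|7)=-1; sign (−1)^0·+1^1·-1^6 = +1.
(a,b)_17: α=4, u≡3; β=1, v≡7 (mod 17); (3|17)=-1, (7|17)=-1; sign (−1)^0·-1^1·-1^4 = -1.
(a,b)_3: α=3, u≡1; β=1, v≡1 (mod 3); (1|3)=+1, (1|3)=+1; sign (−1)^1·+1^1·+1^3 = -1.
(a,b)_∞: sgn(165)=+, sgn(51051)=+, so +1.
(a,b)_31: α=-2, u≡5; β=0, v≡25 (mod 31); (5|31)=+1, (25|31)=+1; sign (−1)^0·+1^0·+1^-2 = +1.
(a,b)_5: α=5, u≡2; β=2, v≡1 (mod 5); (2|5)=-1, (1|5)=+1; sign (−1)^0·-1^2·+1^5 = +1.
(a,b)_13: α=4, u≡9; β=1, v≡9 (mod 13); (9|13)=+1, (9|13)=+1; sign (−1)^0·+1^1·+1^4 = +1.
(165, 51051 / ℚ) ramifies at {3, 17}: a division algebra.

[3, 17]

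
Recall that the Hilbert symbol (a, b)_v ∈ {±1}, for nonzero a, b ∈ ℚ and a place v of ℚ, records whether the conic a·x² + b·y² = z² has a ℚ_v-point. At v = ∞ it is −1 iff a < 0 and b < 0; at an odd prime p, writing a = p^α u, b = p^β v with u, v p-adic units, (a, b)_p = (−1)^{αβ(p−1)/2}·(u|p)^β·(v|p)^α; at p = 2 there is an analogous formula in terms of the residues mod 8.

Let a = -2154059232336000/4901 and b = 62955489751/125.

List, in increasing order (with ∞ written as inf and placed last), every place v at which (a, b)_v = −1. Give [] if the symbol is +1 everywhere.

[5, 11, 23, 29]

(a, b) ≡ (-2154410, 124355) mod (ℚ^×)²; places V = {2, 3, 5, 7, 11, 13, 17, 19, 23, 29, 37, 43, ∞}.
(a,b)_5: α=3, u≡2; β=-3, v≡1 (mod 5); (2|5)=-1, (1|5)=+1; sign (−1)^0·-1^-3·+1^3 = -1.
(a,b)_43: α=2, u≡34; β=2, v≡19 (mod 43); (34|43)=-1, (19|43)=-1; sign (−1)^0·-1^2·-1^2 = +1.
(a,b)_3: α=4, u≡1; β=0, v≡2 (mod 3); (1|3)=+1, (2|3)=-1; sign (−1)^0·+1^0·-1^4 = +1.
(a,b)_29: α=-1, u≡2; β=0, v≡3 (mod 29); (2|29)=-1, (3|29)=-1; sign (−1)^0·-1^0·-1^-1 = -1.
(a,b)_∞: sgn(-2154410)=−, sgn(124355)=+, so +1.
(a,b)_17: α=1, u≡11; β=1, v≡11 (mod 17); (11|17)=-1, (11|17)=-1; sign (−1)^0·-1^1·-1^1 = +1.
(a,b)_7: α=0, u≡4; β=1, v≡5 (mod 7); (4|7)=+1, (5|7)=-1; sign (−1)^0·+1^1·-1^0 = +1.
(a,b)_13: α=-2, u≡8; β=0, v≡3 (mod 13); (8|13)=-1, (3|13)=+1; sign (−1)^0·-1^0·+1^-2 = +1.
(a,b)_37: α=0, u≡4; β=2, v≡18 (mod 37); (4|37)=+1, (18|37)=-1; sign (−1)^0·+1^2·-1^0 = +1.
(a,b)_23: α=1, u≡16; β=0, v≡22 (mod 23); (16|23)=+1, (22|23)=-1; sign (−1)^0·+1^0·-1^1 = -1.
(a,b)_11: α=2, u≡6; β=1, v≡2 (mod 11); (6|11)=-1, (2|11)=-1; sign (−1)^0·-1^1·-1^2 = -1.
(a,b)_2: α=7, β=0; u≡3, v≡3 (mod 8); ε(u)ε(v)=1·1, αω(v)=7·1, βω(u)=0·1; sum ≡ 0  ⇒  +1.
(a,b)_19: α=1, u≡3; β=1, v≡11 (mod 19); (3|19)=-1, (11|19)=+1; sign (−1)^1·-1^1·+1^1 = +1.
(-2154410, 124355 / ℚ) ramifies at {5, 11, 23, 29}: a division algebra.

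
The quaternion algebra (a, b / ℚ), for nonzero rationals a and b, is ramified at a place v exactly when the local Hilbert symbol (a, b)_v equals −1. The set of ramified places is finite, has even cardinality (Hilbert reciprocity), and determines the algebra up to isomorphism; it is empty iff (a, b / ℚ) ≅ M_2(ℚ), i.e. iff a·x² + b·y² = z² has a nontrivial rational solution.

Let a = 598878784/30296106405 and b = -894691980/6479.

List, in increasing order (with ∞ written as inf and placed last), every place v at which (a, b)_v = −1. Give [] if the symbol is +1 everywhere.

(a, b) ≡ (5, -1263405) mod (ℚ^×)²; places V = {2, 3, 5, 7, 11, 13, 17, 19, 23, 31, ∞}.
(a,b)_13: α=0, u≡6; β=1, v≡12 (mod 13); (6|13)=-1, (12|13)=+1; sign (−1)^0·-1^1·+1^0 = -1.
(a,b)_23: α=2, u≡19; β=0, v≡1 (mod 23); (19|23)=-1, (1|23)=+1; sign (−1)^0·-1^0·+1^2 = +1.
(a,b)_2: α=6, β=2; u≡5, v≡3 (mod 8); ε(u)ε(v)=0·1, αω(v)=6·1, βω(u)=2·1; sum ≡ 0  ⇒  +1.
(a,b)_17: α=0, u≡10; β=2, v≡8 (mod 17); (10|17)=-1, (8|17)=+1; sign (−1)^0·-1^2·+1^0 = +1.
(a,b)_3: α=-8, u≡2; β=5, v≡2 (mod 3); (2|3)=-1, (2|3)=-1; sign (−1)^0·-1^5·-1^-8 = -1.
(a,b)_31: α=-4, u≡2; β=-1, v≡14 (mod 31); (2|31)=+1, (14|31)=+1; sign (−1)^0·+1^-1·+1^-4 = +1.
(a,b)_7: α=2, u≡6; β=2, v≡1 (mod 7); (6|7)=-1, (1|7)=+1; sign (−1)^0·-1^2·+1^2 = +1.
(a,b)_19: α=2, u≡16; β=-1, v≡11 (mod 19); (16|19)=+1, (11|19)=+1; sign (−1)^0·+1^-1·+1^2 = +1.
(a,b)_∞: sgn(5)=+, sgn(-1263405)=−, so +1.
(a,b)_5: α=-1, u≡4; β=1, v≡1 (mod 5); (4|5)=+1, (1|5)=+1; sign (−1)^0·+1^1·+1^-1 = +1.
(a,b)_11: α=0, u≡5; β=-1, v≡10 (mod 11); (5|11)=+1, (10|11)=-1; sign (−1)^0·+1^-1·-1^0 = +1.
|Ram(5, -1263405)| = 2, even; anisotropic at {3, 13}.

[3, 13]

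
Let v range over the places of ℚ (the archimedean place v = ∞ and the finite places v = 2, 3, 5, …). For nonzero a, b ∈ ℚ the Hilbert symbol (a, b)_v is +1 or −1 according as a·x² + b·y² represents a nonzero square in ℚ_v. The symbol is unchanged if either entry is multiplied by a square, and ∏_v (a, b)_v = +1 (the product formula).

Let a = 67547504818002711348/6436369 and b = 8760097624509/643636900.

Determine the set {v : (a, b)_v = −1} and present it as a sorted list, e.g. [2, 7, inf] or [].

[3, 19, 29, 37]

Mod squares: a ≡ 74037, b ≡ 2109. Check v ∈ {∞, 2, 3, 5, 7, 11, 19, 23, 29, 31, 37, 43, 59}.
v=7: a=7^2·(≡5), b=7^2·(≡2) mod 7; (5|7)=-1, (2|7)=+1; (−1)^{2·2·3}·(-1)^2·(+1)^2 = +1.
v=59: a=59^-2·(≡46), b=59^-2·(≡11) mod 59; (46|59)=+1, (11|59)=-1; (−1)^{-2·-2·29}·(+1)^-2·(-1)^-2 = +1.
v=3: a=3^5·(≡1), b=3^7·(≡1) mod 3; (1|3)=+1, (1|3)=+1; (−1)^{5·7·1}·(+1)^7·(+1)^5 = -1.
v=19: a=19^2·(≡2), b=19^1·(≡9) mod 19; (2|19)=-1, (9|19)=+1; (−1)^{2·1·9}·(-1)^1·(+1)^2 = -1.
v=23: a=23^1·(≡20), b=23^0·(≡6) mod 23; (20|23)=-1, (6|23)=+1; (−1)^{1·0·11}·(-1)^0·(+1)^1 = +1.
v=2: v_2(a)=2, v_2(b)=-2; units ≡ 5, 5 (mod 8); ε·ε+αω+βω = 0·0+2·1+-2·1 ≡ 0  ⇒  (a,b)_2 = +1.
v=31: a=31^2·(≡2), b=31^2·(≡25) mod 31; (2|31)=+1, (25|31)=+1; (−1)^{2·2·15}·(+1)^2·(+1)^2 = +1.
v=29: a=29^1·(≡7), b=29^0·(≡10) mod 29; (7|29)=+1, (10|29)=-1; (−1)^{1·0·14}·(+1)^0·(-1)^1 = -1.
v=5: a=5^0·(≡2), b=5^-2·(≡4) mod 5; (2|5)=-1, (4|5)=+1; (−1)^{0·-2·2}·(-1)^-2·(+1)^0 = +1.
v=43: a=43^-2·(≡33), b=43^-2·(≡20) mod 43; (33|43)=-1, (20|43)=-1; (−1)^{-2·-2·21}·(-1)^-2·(-1)^-2 = +1.
v=37: a=37^3·(≡26), b=37^1·(≡23) mod 37; (26|37)=+1, (23|37)=-1; (−1)^{3·1·18}·(+1)^1·(-1)^3 = -1.
v=11: a=11^2·(≡8), b=11^2·(≡8) mod 11; (8|11)=-1, (8|11)=-1; (−1)^{2·2·5}·(-1)^2·(-1)^2 = +1.
v=∞: 74037 > 0 and 2109 > 0  ⇒  (a,b)_∞ = +1.
|Ram(74037, 2109)| = 4, even; anisotropic at {3, 19, 29, 37}.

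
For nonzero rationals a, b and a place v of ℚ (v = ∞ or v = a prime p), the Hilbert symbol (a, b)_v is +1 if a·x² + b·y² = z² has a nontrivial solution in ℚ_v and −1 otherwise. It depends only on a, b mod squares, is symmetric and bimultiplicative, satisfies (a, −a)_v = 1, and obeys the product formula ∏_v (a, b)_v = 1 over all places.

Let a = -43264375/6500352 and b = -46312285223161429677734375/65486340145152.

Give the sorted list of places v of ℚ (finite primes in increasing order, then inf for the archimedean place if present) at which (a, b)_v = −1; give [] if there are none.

Mod squares: a ≡ -207669, b ≡ -3530373. Check v ∈ {∞, 2, 3, 5, 7, 11, 17, 23, 29, 31}.
v=2: v_2(a)=-12, v_2(b)=-14; units ≡ 3, 3 (mod 8); ε·ε+αω+βω = 1·1+-12·1+-14·1 ≡ 1  ⇒  (a,b)_2 = -1.
v=29: a=29^1·(≡15), b=29^5·(≡20) mod 29; (15|29)=-1, (20|29)=+1; (−1)^{1·5·14}·(-1)^5·(+1)^1 = -1.
v=31: a=31^1·(≡14), b=31^3·(≡29) mod 31; (14|31)=+1, (29|31)=-1; (−1)^{1·3·15}·(+1)^3·(-1)^1 = +1.
v=3: a=3^-1·(≡2), b=3^-3·(≡1) mod 3; (2|3)=-1, (1|3)=+1; (−1)^{-1·-3·1}·(-1)^-3·(+1)^-1 = +1.
v=11: a=11^1·(≡2), b=11^3·(≡1) mod 11; (2|11)=-1, (1|11)=+1; (−1)^{1·3·5}·(-1)^3·(+1)^1 = +1.
v=7: a=7^1·(≡5), b=7^3·(≡2) mod 7; (5|7)=-1, (2|7)=+1; (−1)^{1·3·3}·(-1)^3·(+1)^1 = +1.
v=17: a=17^0·(≡12), b=17^1·(≡7) mod 17; (12|17)=-1, (7|17)=-1; (−1)^{0·1·8}·(-1)^1·(-1)^0 = -1.
v=∞: -207669 < 0 and -3530373 < 0  ⇒  (a,b)_∞ = -1.
v=5: a=5^4·(≡1), b=5^10·(≡3) mod 5; (1|5)=+1, (3|5)=-1; (−1)^{4·10·2}·(+1)^10·(-1)^4 = +1.
v=23: a=23^-2·(≡20), b=23^-6·(≡18) mod 23; (20|23)=-1, (18|23)=+1; (−1)^{-2·-6·11}·(-1)^-6·(+1)^-2 = +1.
|Ram(-207669, -3530373)| = 4, even; anisotropic at {2, 17, 29, ∞}.

[2, 17, 29, inf]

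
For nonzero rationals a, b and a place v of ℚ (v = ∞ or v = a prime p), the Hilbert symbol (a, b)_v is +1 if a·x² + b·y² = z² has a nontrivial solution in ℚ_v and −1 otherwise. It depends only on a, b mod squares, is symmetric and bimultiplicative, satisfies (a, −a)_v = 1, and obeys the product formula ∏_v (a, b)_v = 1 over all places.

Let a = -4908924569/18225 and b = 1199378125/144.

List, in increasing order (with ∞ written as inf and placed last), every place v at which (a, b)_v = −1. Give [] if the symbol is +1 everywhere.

[23, 41]

Mod squares: a ≡ -16169, b ≡ 1919005. Check v ∈ {∞, 2, 3, 5, 11, 19, 23, 29, 37, 41}.
v=2: v_2(a)=0, v_2(b)=-4; units ≡ 7, 5 (mod 8); ε·ε+αω+βω = 1·0+0·1+-4·0 ≡ 0  ⇒  (a,b)_2 = +1.
v=11: a=11^0·(≡5), b=11^1·(≡10) mod 11; (5|11)=+1, (10|11)=-1; (−1)^{0·1·5}·(+1)^1·(-1)^0 = +1.
v=∞: -16169 < 0 and 1919005 > 0  ⇒  (a,b)_∞ = +1.
v=29: a=29^2·(≡13), b=29^0·(≡18) mod 29; (13|29)=+1, (18|29)=-1; (−1)^{2·0·14}·(+1)^0·(-1)^2 = +1.
v=3: a=3^-6·(≡1), b=3^-2·(≡1) mod 3; (1|3)=+1, (1|3)=+1; (−1)^{-6·-2·1}·(+1)^-2·(+1)^-6 = +1.
v=37: a=37^1·(≡30), b=37^1·(≡28) mod 37; (30|37)=+1, (28|37)=+1; (−1)^{1·1·18}·(+1)^1·(+1)^1 = +1.
v=5: a=5^-2·(≡4), b=5^5·(≡4) mod 5; (4|5)=+1, (4|5)=+1; (−1)^{-2·5·2}·(+1)^5·(+1)^-2 = +1.
v=41: a=41^0·(≡38), b=41^1·(≡29) mod 41; (38|41)=-1, (29|41)=-1; (−1)^{0·1·20}·(-1)^1·(-1)^0 = -1.
v=19: a=19^3·(≡5), b=19^0·(≡6) mod 19; (5|19)=+1, (6|19)=+1; (−1)^{3·0·9}·(+1)^0·(+1)^3 = +1.
v=23: a=23^1·(≡19), b=23^1·(≡17) mod 23; (19|23)=-1, (17|23)=-1; (−1)^{1·1·11}·(-1)^1·(-1)^1 = -1.
|Ram(-16169, 1919005)| = 2, even; anisotropic at {23, 41}.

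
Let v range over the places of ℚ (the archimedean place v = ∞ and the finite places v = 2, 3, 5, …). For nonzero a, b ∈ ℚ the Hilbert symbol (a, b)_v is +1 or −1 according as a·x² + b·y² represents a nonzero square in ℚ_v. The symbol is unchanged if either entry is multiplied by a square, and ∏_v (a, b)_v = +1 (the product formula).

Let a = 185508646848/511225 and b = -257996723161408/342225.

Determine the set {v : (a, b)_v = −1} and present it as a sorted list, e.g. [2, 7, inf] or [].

Mod squares: a ≡ 7, b ≡ -133. Check v ∈ {∞, 2, 3, 5, 7, 11, 13, 17, 19}.
v=7: a=7^3·(≡4), b=7^5·(≡2) mod 7; (4|7)=+1, (2|7)=+1; (−1)^{3·5·3}·(+1)^5·(+1)^3 = -1.
v=∞: 7 > 0 and -133 < 0  ⇒  (a,b)_∞ = +1.
v=11: a=11^-2·(≡8), b=11^2·(≡2) mod 11; (8|11)=-1, (2|11)=-1; (−1)^{-2·2·5}·(-1)^2·(-1)^-2 = +1.
v=2: v_2(a)=6, v_2(b)=6; units ≡ 7, 3 (mod 8); ε·ε+αω+βω = 1·1+6·1+6·0 ≡ 1  ⇒  (a,b)_2 = -1.
v=17: a=17^2·(≡5), b=17^2·(≡5) mod 17; (5|17)=-1, (5|17)=-1; (−1)^{2·2·8}·(-1)^2·(-1)^2 = +1.
v=19: a=19^2·(≡11), b=19^3·(≡3) mod 19; (11|19)=+1, (3|19)=-1; (−1)^{2·3·9}·(+1)^3·(-1)^2 = +1.
v=3: a=3^4·(≡1), b=3^-4·(≡2) mod 3; (1|3)=+1, (2|3)=-1; (−1)^{4·-4·1}·(+1)^-4·(-1)^4 = +1.
v=5: a=5^-2·(≡2), b=5^-2·(≡3) mod 5; (2|5)=-1, (3|5)=-1; (−1)^{-2·-2·2}·(-1)^-2·(-1)^-2 = +1.
v=13: a=13^-2·(≡2), b=13^-2·(≡12) mod 13; (2|13)=-1, (12|13)=+1; (−1)^{-2·-2·6}·(-1)^-2·(+1)^-2 = +1.
|Ram(7, -133)| = 2, even; anisotropic at {2, 7}.

[2, 7]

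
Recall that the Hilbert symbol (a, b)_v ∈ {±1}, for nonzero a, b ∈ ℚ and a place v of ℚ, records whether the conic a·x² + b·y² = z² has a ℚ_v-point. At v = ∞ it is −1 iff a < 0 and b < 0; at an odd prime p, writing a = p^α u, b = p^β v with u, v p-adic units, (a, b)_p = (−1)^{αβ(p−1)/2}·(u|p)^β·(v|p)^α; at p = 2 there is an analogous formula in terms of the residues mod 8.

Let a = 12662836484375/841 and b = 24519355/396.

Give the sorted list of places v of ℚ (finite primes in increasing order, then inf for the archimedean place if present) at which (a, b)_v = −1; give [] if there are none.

(a, b) ≡ (935, 6545) mod (ℚ^×)²; places V = {2, 3, 5, 7, 11, 17, 19, 29, ∞}.
(a,b)_5: α=7, u≡2; β=1, v≡1 (mod 5); (2|5)=-1, (1|5)=+1; sign (−1)^0·-1^1·+1^7 = -1.
(a,b)_3: α=0, u≡2; β=-2, v≡2 (mod 3); (2|3)=-1, (2|3)=-1; sign (−1)^0·-1^-2·-1^0 = +1.
(a,b)_19: α=2, u≡5; β=0, v≡4 (mod 19); (5|19)=+1, (4|19)=+1; sign (−1)^0·+1^0·+1^2 = +1.
(a,b)_∞: sgn(935)=+, sgn(6545)=+, so +1.
(a,b)_7: α=4, u≡2; β=3, v≡2 (mod 7); (2|7)=+1, (2|7)=+1; sign (−1)^0·+1^3·+1^4 = +1.
(a,b)_2: α=0, β=-2; u≡7, v≡1 (mod 8); ε(u)ε(v)=1·0, αω(v)=0·0, βω(u)=-2·0; sum ≡ 0  ⇒  +1.
(a,b)_29: α=-2, u≡28; β=2, v≡28 (mod 29); (28|29)=+1, (28|29)=+1; sign (−1)^0·+1^2·+1^-2 = +1.
(a,b)_17: α=1, u≡16; β=1, v≡7 (mod 17); (16|17)=+1, (7|17)=-1; sign (−1)^0·+1^1·-1^1 = -1.
(a,b)_11: α=1, u≡7; β=-1, v≡1 (mod 11); (7|11)=-1, (1|11)=+1; sign (−1)^1·-1^-1·+1^1 = +1.
|Ram(935, 6545)| = 2, even; anisotropic at {5, 17}.

[5, 17]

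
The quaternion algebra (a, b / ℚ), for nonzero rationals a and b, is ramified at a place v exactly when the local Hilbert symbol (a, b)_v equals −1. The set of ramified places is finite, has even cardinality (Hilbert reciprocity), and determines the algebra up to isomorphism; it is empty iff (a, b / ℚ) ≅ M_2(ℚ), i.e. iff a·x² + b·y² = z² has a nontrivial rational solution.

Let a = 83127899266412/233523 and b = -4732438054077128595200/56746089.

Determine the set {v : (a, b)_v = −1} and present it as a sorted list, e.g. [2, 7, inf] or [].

[11, 17]

(a, b) ≡ (90321, -143) mod (ℚ^×)²; places V = {2, 3, 5, 7, 11, 13, 17, 23, 31, 43, 47, ∞}.
(a,b)_17: α=1, u≡8; β=2, v≡14 (mod 17); (8|17)=+1, (14|17)=-1; sign (−1)^0·+1^2·-1^1 = -1.
(a,b)_7: α=1, u≡2; β=2, v≡4 (mod 7); (2|7)=+1, (4|7)=+1; sign (−1)^0·+1^2·+1^1 = +1.
(a,b)_∞: sgn(90321)=+, sgn(-143)=−, so +1.
(a,b)_23: α=1, u≡17; β=2, v≡13 (mod 23); (17|23)=-1, (13|23)=+1; sign (−1)^0·-1^2·+1^1 = +1.
(a,b)_13: α=2, u≡3; β=3, v≡2 (mod 13); (3|13)=+1, (2|13)=-1; sign (−1)^0·+1^3·-1^2 = +1.
(a,b)_43: α=2, u≡14; β=2, v≡39 (mod 43); (14|43)=+1, (39|43)=-1; sign (−1)^0·+1^2·-1^2 = +1.
(a,b)_3: α=-5, u≡2; β=-10, v≡1 (mod 3); (2|3)=-1, (1|3)=+1; sign (−1)^0·-1^-10·+1^-5 = +1.
(a,b)_2: α=2, β=8; u≡1, v≡1 (mod 8); ε(u)ε(v)=0·0, αω(v)=2·0, βω(u)=8·0; sum ≡ 0  ⇒  +1.
(a,b)_5: α=0, u≡4; β=2, v≡3 (mod 5); (4|5)=+1, (3|5)=-1; sign (−1)^0·+1^2·-1^0 = +1.
(a,b)_47: α=2, u≡6; β=2, v≡44 (mod 47); (6|47)=+1, (44|47)=-1; sign (−1)^0·+1^2·-1^2 = +1.
(a,b)_31: α=-2, u≡5; β=-2, v≡22 (mod 31); (5|31)=+1, (22|31)=-1; sign (−1)^0·+1^-2·-1^-2 = +1.
(a,b)_11: α=1, u≡5; β=1, v≡1 (mod 11); (5|11)=+1, (1|11)=+1; sign (−1)^1·+1^1·+1^1 = -1.
Ram(90321, -143) = {11, 17}; no ℚ_11-point on the conic.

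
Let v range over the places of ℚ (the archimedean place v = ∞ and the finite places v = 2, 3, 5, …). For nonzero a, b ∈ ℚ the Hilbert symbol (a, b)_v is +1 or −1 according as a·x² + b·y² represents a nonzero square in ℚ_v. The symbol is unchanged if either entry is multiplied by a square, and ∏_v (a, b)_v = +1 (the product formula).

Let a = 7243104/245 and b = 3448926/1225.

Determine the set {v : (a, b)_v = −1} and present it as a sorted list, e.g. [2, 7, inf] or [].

(a, b) ≡ (6270, 1326) mod (ℚ^×)²; places V = {2, 3, 5, 7, 11, 13, 17, 19, ∞}.
(a,b)_7: α=-2, u≡3; β=-2, v≡3 (mod 7); (3|7)=-1, (3|7)=-1; sign (−1)^0·-1^-2·-1^-2 = +1.
(a,b)_13: α=0, u≡1; β=1, v≡8 (mod 13); (1|13)=+1, (8|13)=-1; sign (−1)^0·+1^1·-1^0 = +1.
(a,b)_∞: sgn(6270)=+, sgn(1326)=+, so +1.
(a,b)_5: α=-1, u≡1; β=-2, v≡4 (mod 5); (1|5)=+1, (4|5)=+1; sign (−1)^0·+1^-2·+1^-1 = +1.
(a,b)_3: α=1, u≡2; β=3, v≡1 (mod 3); (2|3)=-1, (1|3)=+1; sign (−1)^1·-1^3·+1^1 = +1.
(a,b)_2: α=5, β=1; u≡7, v≡7 (mod 8); ε(u)ε(v)=1·1, αω(v)=5·0, βω(u)=1·0; sum ≡ 1  ⇒  -1.
(a,b)_17: α=0, u≡12; β=3, v≡5 (mod 17); (12|17)=-1, (5|17)=-1; sign (−1)^0·-1^3·-1^0 = -1.
(a,b)_19: α=3, u≡4; β=0, v≡3 (mod 19); (4|19)=+1, (3|19)=-1; sign (−1)^0·+1^0·-1^3 = -1.
(a,b)_11: α=1, u≡5; β=0, v≡2 (mod 11); (5|11)=+1, (2|11)=-1; sign (−1)^0·+1^0·-1^1 = -1.
Ram(6270, 1326) = {2, 11, 17, 19}; no ℚ_2-point on the conic.

[2, 11, 17, 19]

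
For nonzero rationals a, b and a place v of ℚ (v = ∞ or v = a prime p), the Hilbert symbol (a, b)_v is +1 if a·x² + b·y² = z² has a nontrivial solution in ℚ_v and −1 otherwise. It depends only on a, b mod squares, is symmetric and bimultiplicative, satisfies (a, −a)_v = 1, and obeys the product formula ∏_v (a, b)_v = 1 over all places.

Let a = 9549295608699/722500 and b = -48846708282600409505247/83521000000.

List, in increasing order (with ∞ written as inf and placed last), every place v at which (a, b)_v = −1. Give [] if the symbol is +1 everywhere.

Mod squares: a ≡ 19, b ≡ -1023. Check v ∈ {∞, 2, 3, 5, 7, 11, 17, 19, 31}.
v=3: a=3^6·(≡1), b=3^13·(≡1) mod 3; (1|3)=+1, (1|3)=+1; (−1)^{6·13·1}·(+1)^13·(+1)^6 = +1.
v=17: a=17^-2·(≡16), b=17^-4·(≡6) mod 17; (16|17)=+1, (6|17)=-1; (−1)^{-2·-4·8}·(+1)^-4·(-1)^-2 = +1.
v=11: a=11^4·(≡2), b=11^5·(≡7) mod 11; (2|11)=-1, (7|11)=-1; (−1)^{4·5·5}·(-1)^5·(-1)^4 = -1.
v=2: v_2(a)=-2, v_2(b)=-6; units ≡ 3, 1 (mod 8); ε·ε+αω+βω = 1·0+-2·0+-6·1 ≡ 0  ⇒  (a,b)_2 = +1.
v=31: a=31^2·(≡28), b=31^3·(≡24) mod 31; (28|31)=+1, (24|31)=-1; (−1)^{2·3·15}·(+1)^3·(-1)^2 = +1.
v=5: a=5^-4·(≡4), b=5^-6·(≡2) mod 5; (4|5)=+1, (2|5)=-1; (−1)^{-4·-6·2}·(+1)^-6·(-1)^-4 = +1.
v=∞: 19 > 0 and -1023 < 0  ⇒  (a,b)_∞ = +1.
v=19: a=19^1·(≡17), b=19^4·(≡18) mod 19; (17|19)=+1, (18|19)=-1; (−1)^{1·4·9}·(+1)^4·(-1)^1 = -1.
v=7: a=7^2·(≡6), b=7^2·(≡3) mod 7; (6|7)=-1, (3|7)=-1; (−1)^{2·2·3}·(-1)^2·(-1)^2 = +1.
|Ram(19, -1023)| = 2, even; anisotropic at {11, 19}.

[11, 19]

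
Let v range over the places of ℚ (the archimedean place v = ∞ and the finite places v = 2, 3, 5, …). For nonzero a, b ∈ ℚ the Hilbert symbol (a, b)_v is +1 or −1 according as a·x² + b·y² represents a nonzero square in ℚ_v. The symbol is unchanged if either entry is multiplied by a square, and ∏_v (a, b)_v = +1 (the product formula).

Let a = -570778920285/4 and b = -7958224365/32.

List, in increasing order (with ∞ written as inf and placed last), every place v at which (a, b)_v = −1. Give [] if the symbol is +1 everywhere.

(a, b) ≡ (-3885, -94180170) mod (ℚ^×)²; places V = {2, 3, 5, 7, 13, 17, 23, 31, 37, ∞}.
(a,b)_13: α=0, u≡6; β=2, v≡6 (mod 13); (6|13)=-1, (6|13)=-1; sign (−1)^0·-1^2·-1^0 = +1.
(a,b)_2: α=-2, β=-5; u≡3, v≡3 (mod 8); ε(u)ε(v)=1·1, αω(v)=-2·1, βω(u)=-5·1; sum ≡ 0  ⇒  +1.
(a,b)_23: α=2, u≡2; β=1, v≡22 (mod 23); (2|23)=+1, (22|23)=-1; sign (−1)^0·+1^1·-1^2 = +1.
(a,b)_17: α=2, u≡2; β=1, v≡13 (mod 17); (2|17)=+1, (13|17)=+1; sign (−1)^0·+1^1·+1^2 = +1.
(a,b)_7: α=1, u≡6; β=1, v≡5 (mod 7); (6|7)=-1, (5|7)=-1; sign (−1)^1·-1^1·-1^1 = -1.
(a,b)_31: α=2, u≡12; β=1, v≡6 (mod 31); (12|31)=-1, (6|31)=-1; sign (−1)^0·-1^1·-1^2 = -1.
(a,b)_3: α=1, u≡1; β=1, v≡2 (mod 3); (1|3)=+1, (2|3)=-1; sign (−1)^1·+1^1·-1^1 = +1.
(a,b)_37: α=1, u≡23; β=1, v≡8 (mod 37); (23|37)=-1, (8|37)=-1; sign (−1)^0·-1^1·-1^1 = +1.
(a,b)_5: α=1, u≡2; β=1, v≡1 (mod 5); (2|5)=-1, (1|5)=+1; sign (−1)^0·-1^1·+1^1 = -1.
(a,b)_∞: sgn(-3885)=−, sgn(-94180170)=−, so -1.
(-3885, -94180170 / ℚ) ramifies at {5, 7, 31, ∞}: a division algebra.

[5, 7, 31, inf]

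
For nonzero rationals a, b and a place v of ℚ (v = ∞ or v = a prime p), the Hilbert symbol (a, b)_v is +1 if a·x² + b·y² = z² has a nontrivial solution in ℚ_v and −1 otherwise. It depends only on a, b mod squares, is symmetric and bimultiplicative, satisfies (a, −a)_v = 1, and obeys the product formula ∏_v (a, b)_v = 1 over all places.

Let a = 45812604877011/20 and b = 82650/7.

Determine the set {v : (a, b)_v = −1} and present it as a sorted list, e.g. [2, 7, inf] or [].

Mod squares: a ≡ 190095, b ≡ 23142. Check v ∈ {∞, 2, 3, 5, 7, 19, 23, 29}.
v=5: a=5^-1·(≡4), b=5^2·(≡3) mod 5; (4|5)=+1, (3|5)=-1; (−1)^{-1·2·2}·(+1)^2·(-1)^-1 = -1.
v=∞: 190095 > 0 and 23142 > 0  ⇒  (a,b)_∞ = +1.
v=3: a=3^5·(≡2), b=3^1·(≡1) mod 3; (2|3)=-1, (1|3)=+1; (−1)^{5·1·1}·(-1)^1·(+1)^5 = +1.
v=29: a=29^3·(≡25), b=29^1·(≡26) mod 29; (25|29)=+1, (26|29)=-1; (−1)^{3·1·14}·(+1)^1·(-1)^3 = -1.
v=23: a=23^1·(≡13), b=23^0·(≡18) mod 23; (13|23)=+1, (18|23)=+1; (−1)^{1·0·11}·(+1)^0·(+1)^1 = +1.
v=2: v_2(a)=-2, v_2(b)=1; units ≡ 7, 3 (mod 8); ε·ε+αω+βω = 1·1+-2·1+1·0 ≡ 1  ⇒  (a,b)_2 = -1.
v=19: a=19^3·(≡16), b=19^1·(≡8) mod 19; (16|19)=+1, (8|19)=-1; (−1)^{3·1·9}·(+1)^1·(-1)^3 = +1.
v=7: a=7^2·(≡3), b=7^-1·(≡1) mod 7; (3|7)=-1, (1|7)=+1; (−1)^{2·-1·3}·(-1)^-1·(+1)^2 = -1.
|Ram(190095, 23142)| = 4, even; anisotropic at {2, 5, 7, 29}.

[2, 5, 7, 29]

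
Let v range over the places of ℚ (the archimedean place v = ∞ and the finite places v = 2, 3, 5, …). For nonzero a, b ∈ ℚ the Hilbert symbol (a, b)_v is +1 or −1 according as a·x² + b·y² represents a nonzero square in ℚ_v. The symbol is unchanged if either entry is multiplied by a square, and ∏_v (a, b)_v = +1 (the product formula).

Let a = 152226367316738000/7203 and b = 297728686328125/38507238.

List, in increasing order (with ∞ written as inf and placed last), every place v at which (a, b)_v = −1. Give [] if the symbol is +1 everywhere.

[2, 13]

(a, b) ≡ (15, 286) mod (ℚ^×)²; places V = {2, 3, 5, 7, 11, 13, 19, 31, ∞}.
(a,b)_11: α=2, u≡3; β=-1, v≡9 (mod 11); (3|11)=+1, (9|11)=+1; sign (−1)^0·+1^-1·+1^2 = +1.
(a,b)_13: α=6, u≡6; β=3, v≡1 (mod 13); (6|13)=-1, (1|13)=+1; sign (−1)^0·-1^3·+1^6 = -1.
(a,b)_2: α=4, β=-1; u≡7, v≡7 (mod 8); ε(u)ε(v)=1·1, αω(v)=4·0, βω(u)=-1·0; sum ≡ 1  ⇒  -1.
(a,b)_5: α=3, u≡3; β=8, v≡4 (mod 5); (3|5)=-1, (4|5)=+1; sign (−1)^0·-1^8·+1^3 = +1.
(a,b)_19: α=4, u≡12; β=2, v≡16 (mod 19); (12|19)=-1, (16|19)=+1; sign (−1)^0·-1^2·+1^4 = +1.
(a,b)_∞: sgn(15)=+, sgn(286)=+, so +1.
(a,b)_7: α=-4, u≡2; β=-4, v≡3 (mod 7); (2|7)=+1, (3|7)=-1; sign (−1)^0·+1^-4·-1^-4 = +1.
(a,b)_3: α=-1, u≡2; β=-6, v≡1 (mod 3); (2|3)=-1, (1|3)=+1; sign (−1)^0·-1^-6·+1^-1 = +1.
(a,b)_31: α=0, u≡15; β=2, v≡16 (mod 31); (15|31)=-1, (16|31)=+1; sign (−1)^0·-1^2·+1^0 = +1.
(15, 286 / ℚ) ramifies at {2, 13}: a division algebra.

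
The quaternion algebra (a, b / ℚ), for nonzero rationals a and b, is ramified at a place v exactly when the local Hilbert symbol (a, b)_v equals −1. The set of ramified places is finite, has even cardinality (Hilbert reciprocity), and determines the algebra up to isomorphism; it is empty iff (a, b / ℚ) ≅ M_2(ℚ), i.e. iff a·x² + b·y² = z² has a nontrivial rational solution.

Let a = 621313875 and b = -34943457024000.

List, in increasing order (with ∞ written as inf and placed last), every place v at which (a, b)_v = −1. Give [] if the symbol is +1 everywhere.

Mod squares: a ≡ 195, b ≡ -1190. Check v ∈ {∞, 2, 3, 5, 7, 13, 17}.
v=7: a=7^2·(≡5), b=7^3·(≡5) mod 7; (5|7)=-1, (5|7)=-1; (−1)^{2·3·3}·(-1)^3·(-1)^2 = -1.
v=13: a=13^1·(≡6), b=13^0·(≡8) mod 13; (6|13)=-1, (8|13)=-1; (−1)^{1·0·6}·(-1)^0·(-1)^1 = -1.
v=2: v_2(a)=0, v_2(b)=11; units ≡ 3, 5 (mod 8); ε·ε+αω+βω = 1·0+0·1+11·1 ≡ 1  ⇒  (a,b)_2 = -1.
v=17: a=17^2·(≡4), b=17^3·(≡15) mod 17; (4|17)=+1, (15|17)=+1; (−1)^{2·3·8}·(+1)^3·(+1)^2 = +1.
v=3: a=3^3·(≡2), b=3^4·(≡1) mod 3; (2|3)=-1, (1|3)=+1; (−1)^{3·4·1}·(-1)^4·(+1)^3 = +1.
v=∞: 195 > 0 and -1190 < 0  ⇒  (a,b)_∞ = +1.
v=5: a=5^3·(≡1), b=5^3·(≡3) mod 5; (1|5)=+1, (3|5)=-1; (−1)^{3·3·2}·(+1)^3·(-1)^3 = -1.
(195, -1190 / ℚ) ramifies at {2, 5, 7, 13}: a division algebra.

[2, 5, 7, 13]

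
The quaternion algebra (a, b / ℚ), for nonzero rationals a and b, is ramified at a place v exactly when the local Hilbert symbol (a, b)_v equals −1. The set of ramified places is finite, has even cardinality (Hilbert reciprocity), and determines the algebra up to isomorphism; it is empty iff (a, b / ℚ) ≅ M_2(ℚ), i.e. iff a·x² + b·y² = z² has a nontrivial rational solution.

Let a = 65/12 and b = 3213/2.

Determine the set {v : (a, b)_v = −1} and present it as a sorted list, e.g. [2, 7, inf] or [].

[2, 7]

Mod squares: a ≡ 195, b ≡ 714. Check v ∈ {∞, 2, 3, 5, 7, 13, 17}.
v=∞: 195 > 0 and 714 > 0  ⇒  (a,b)_∞ = +1.
v=5: a=5^1·(≡4), b=5^0·(≡4) mod 5; (4|5)=+1, (4|5)=+1; (−1)^{1·0·2}·(+1)^0·(+1)^1 = +1.
v=17: a=17^0·(≡4), b=17^1·(≡1) mod 17; (4|17)=+1, (1|17)=+1; (−1)^{0·1·8}·(+1)^1·(+1)^0 = +1.
v=13: a=13^1·(≡8), b=13^0·(≡1) mod 13; (8|13)=-1, (1|13)=+1; (−1)^{1·0·6}·(-1)^0·(+1)^1 = +1.
v=7: a=7^0·(≡6), b=7^1·(≡2) mod 7; (6|7)=-1, (2|7)=+1; (−1)^{0·1·3}·(-1)^1·(+1)^0 = -1.
v=3: a=3^-1·(≡2), b=3^3·(≡1) mod 3; (2|3)=-1, (1|3)=+1; (−1)^{-1·3·1}·(-1)^3·(+1)^-1 = +1.
v=2: v_2(a)=-2, v_2(b)=-1; units ≡ 3, 5 (mod 8); ε·ε+αω+βω = 1·0+-2·1+-1·1 ≡ 1  ⇒  (a,b)_2 = -1.
|Ram(195, 714)| = 2, even; anisotropic at {2, 7}.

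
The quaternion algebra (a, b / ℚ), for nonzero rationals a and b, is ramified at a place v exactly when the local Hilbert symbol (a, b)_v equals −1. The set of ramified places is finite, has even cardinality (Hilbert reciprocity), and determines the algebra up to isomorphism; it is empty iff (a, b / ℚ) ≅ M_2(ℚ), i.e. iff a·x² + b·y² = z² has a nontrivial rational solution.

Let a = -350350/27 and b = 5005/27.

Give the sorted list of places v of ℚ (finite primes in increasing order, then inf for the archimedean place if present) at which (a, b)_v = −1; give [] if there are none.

Mod squares: a ≡ -858, b ≡ 15015. Check v ∈ {∞, 2, 3, 5, 7, 11, 13}.
v=7: a=7^2·(≡3), b=7^1·(≡6) mod 7; (3|7)=-1, (6|7)=-1; (−1)^{2·1·3}·(-1)^1·(-1)^2 = -1.
v=∞: -858 < 0 and 15015 > 0  ⇒  (a,b)_∞ = +1.
v=13: a=13^1·(≡12), b=13^1·(≡8) mod 13; (12|13)=+1, (8|13)=-1; (−1)^{1·1·6}·(+1)^1·(-1)^1 = -1.
v=3: a=3^-3·(≡2), b=3^-3·(≡1) mod 3; (2|3)=-1, (1|3)=+1; (−1)^{-3·-3·1}·(-1)^-3·(+1)^-3 = +1.
v=2: v_2(a)=1, v_2(b)=0; units ≡ 3, 7 (mod 8); ε·ε+αω+βω = 1·1+1·0+0·1 ≡ 1  ⇒  (a,b)_2 = -1.
v=11: a=11^1·(≡10), b=11^1·(≡3) mod 11; (10|11)=-1, (3|11)=+1; (−1)^{1·1·5}·(-1)^1·(+1)^1 = +1.
v=5: a=5^2·(≡3), b=5^1·(≡3) mod 5; (3|5)=-1, (3|5)=-1; (−1)^{2·1·2}·(-1)^1·(-1)^2 = -1.
|Ram(-858, 15015)| = 4, even; anisotropic at {2, 5, 7, 13}.

[2, 5, 7, 13]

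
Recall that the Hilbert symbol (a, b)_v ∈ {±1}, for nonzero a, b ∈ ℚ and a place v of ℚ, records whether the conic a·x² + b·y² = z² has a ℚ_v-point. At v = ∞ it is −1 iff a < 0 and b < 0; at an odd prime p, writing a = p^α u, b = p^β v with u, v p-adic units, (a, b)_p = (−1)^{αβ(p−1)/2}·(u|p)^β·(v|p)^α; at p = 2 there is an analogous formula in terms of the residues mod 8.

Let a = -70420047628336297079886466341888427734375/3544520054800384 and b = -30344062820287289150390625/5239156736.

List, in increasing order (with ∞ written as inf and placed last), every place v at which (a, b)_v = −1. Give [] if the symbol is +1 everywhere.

Mod squares: a ≡ -2324495, b ≡ -216931. Check v ∈ {∞, 2, 3, 5, 11, 13, 17, 23, 29, 31, 37, 41}.
v=37: a=37^2·(≡28), b=37^1·(≡6) mod 37; (28|37)=+1, (6|37)=-1; (−1)^{2·1·18}·(+1)^1·(-1)^2 = +1.
v=31: a=31^-4·(≡8), b=31^-2·(≡7) mod 31; (8|31)=+1, (7|31)=+1; (−1)^{-4·-2·15}·(+1)^-2·(+1)^-4 = +1.
v=∞: -2324495 < 0 and -216931 < 0  ⇒  (a,b)_∞ = -1.
v=5: a=5^15·(≡1), b=5^10·(≡1) mod 5; (1|5)=+1, (1|5)=+1; (−1)^{15·10·2}·(+1)^10·(+1)^15 = +1.
v=29: a=29^3·(≡20), b=29^2·(≡26) mod 29; (20|29)=+1, (26|29)=-1; (−1)^{3·2·14}·(+1)^2·(-1)^3 = -1.
v=23: a=23^3·(≡11), b=23^2·(≡14) mod 23; (11|23)=-1, (14|23)=-1; (−1)^{3·2·11}·(-1)^2·(-1)^3 = -1.
v=3: a=3^10·(≡1), b=3^6·(≡2) mod 3; (1|3)=+1, (2|3)=-1; (−1)^{10·6·1}·(+1)^6·(-1)^10 = +1.
v=2: v_2(a)=-18, v_2(b)=-12; units ≡ 1, 5 (mod 8); ε·ε+αω+βω = 0·0+-18·1+-12·0 ≡ 0  ⇒  (a,b)_2 = +1.
v=41: a=41^5·(≡5), b=41^3·(≡10) mod 41; (5|41)=+1, (10|41)=+1; (−1)^{5·3·20}·(+1)^3·(+1)^5 = +1.
v=11: a=11^-4·(≡4), b=11^-3·(≡8) mod 11; (4|11)=+1, (8|11)=-1; (−1)^{-4·-3·5}·(+1)^-3·(-1)^-4 = +1.
v=17: a=17^3·(≡15), b=17^2·(≡6) mod 17; (15|17)=+1, (6|17)=-1; (−1)^{3·2·8}·(+1)^2·(-1)^3 = -1.
v=13: a=13^2·(≡10), b=13^1·(≡8) mod 13; (10|13)=+1, (8|13)=-1; (−1)^{2·1·6}·(+1)^1·(-1)^2 = +1.
|Ram(-2324495, -216931)| = 4, even; anisotropic at {17, 23, 29, ∞}.

[17, 23, 29, inf]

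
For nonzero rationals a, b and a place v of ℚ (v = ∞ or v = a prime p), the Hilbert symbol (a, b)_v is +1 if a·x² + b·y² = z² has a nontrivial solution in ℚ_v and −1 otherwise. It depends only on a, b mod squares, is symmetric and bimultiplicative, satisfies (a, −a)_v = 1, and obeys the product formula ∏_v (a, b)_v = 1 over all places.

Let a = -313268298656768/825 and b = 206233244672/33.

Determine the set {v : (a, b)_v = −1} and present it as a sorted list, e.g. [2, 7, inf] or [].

Mod squares: a ≡ -4375371, b ≡ 141141. Check v ∈ {∞, 2, 3, 5, 7, 11, 13, 31, 47}.
v=31: a=31^3·(≡4), b=31^2·(≡22) mod 31; (4|31)=+1, (22|31)=-1; (−1)^{3·2·15}·(+1)^2·(-1)^3 = -1.
v=7: a=7^5·(≡3), b=7^3·(≡3) mod 7; (3|7)=-1, (3|7)=-1; (−1)^{5·3·3}·(-1)^3·(-1)^5 = -1.
v=47: a=47^1·(≡7), b=47^1·(≡4) mod 47; (7|47)=+1, (4|47)=+1; (−1)^{1·1·23}·(+1)^1·(+1)^1 = -1.
v=13: a=13^1·(≡1), b=13^1·(≡6) mod 13; (1|13)=+1, (6|13)=-1; (−1)^{1·1·6}·(+1)^1·(-1)^1 = -1.
v=5: a=5^-2·(≡4), b=5^0·(≡4) mod 5; (4|5)=+1, (4|5)=+1; (−1)^{-2·0·2}·(+1)^0·(+1)^-2 = +1.
v=11: a=11^-1·(≡2), b=11^-1·(≡5) mod 11; (2|11)=-1, (5|11)=+1; (−1)^{-1·-1·5}·(-1)^-1·(+1)^-1 = +1.
v=2: v_2(a)=10, v_2(b)=10; units ≡ 5, 5 (mod 8); ε·ε+αω+βω = 0·0+10·1+10·1 ≡ 0  ⇒  (a,b)_2 = +1.
v=∞: -4375371 < 0 and 141141 > 0  ⇒  (a,b)_∞ = +1.
v=3: a=3^-1·(≡2), b=3^-1·(≡1) mod 3; (2|3)=-1, (1|3)=+1; (−1)^{-1·-1·1}·(-1)^-1·(+1)^-1 = +1.
Ram(-4375371, 141141) = {7, 13, 31, 47}; no ℚ_7-point on the conic.

[7, 13, 31, 47]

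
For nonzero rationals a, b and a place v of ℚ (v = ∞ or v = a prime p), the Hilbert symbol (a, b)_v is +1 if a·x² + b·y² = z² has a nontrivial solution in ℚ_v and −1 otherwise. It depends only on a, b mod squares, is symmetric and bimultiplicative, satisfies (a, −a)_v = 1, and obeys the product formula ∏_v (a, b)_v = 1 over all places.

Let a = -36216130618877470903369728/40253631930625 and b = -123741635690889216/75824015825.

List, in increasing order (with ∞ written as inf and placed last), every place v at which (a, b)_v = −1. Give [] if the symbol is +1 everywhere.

[7, 11, 17, inf]

Mod squares: a ≡ -4862, b ≡ -9282. Check v ∈ {∞, 2, 3, 5, 7, 11, 13, 17, 19, 37}.
v=3: a=3^14·(≡1), b=3^11·(≡2) mod 3; (1|3)=+1, (2|3)=-1; (−1)^{14·11·1}·(+1)^11·(-1)^14 = +1.
v=13: a=13^3·(≡10), b=13^1·(≡12) mod 13; (10|13)=+1, (12|13)=+1; (−1)^{3·1·6}·(+1)^1·(+1)^3 = +1.
v=17: a=17^1·(≡3), b=17^-1·(≡13) mod 17; (3|17)=-1, (13|17)=+1; (−1)^{1·-1·8}·(-1)^-1·(+1)^1 = -1.
v=2: v_2(a)=19, v_2(b)=19; units ≡ 1, 7 (mod 8); ε·ε+αω+βω = 0·1+19·0+19·0 ≡ 0  ⇒  (a,b)_2 = +1.
v=∞: -4862 < 0 and -9282 < 0  ⇒  (a,b)_∞ = -1.
v=37: a=37^-2·(≡29), b=37^-2·(≡32) mod 37; (29|37)=-1, (32|37)=-1; (−1)^{-2·-2·18}·(-1)^-2·(-1)^-2 = +1.
v=19: a=19^-6·(≡8), b=19^-4·(≡9) mod 19; (8|19)=-1, (9|19)=+1; (−1)^{-6·-4·9}·(-1)^-4·(+1)^-6 = +1.
v=5: a=5^-4·(≡3), b=5^-2·(≡3) mod 5; (3|5)=-1, (3|5)=-1; (−1)^{-4·-2·2}·(-1)^-2·(-1)^-4 = +1.
v=7: a=7^4·(≡3), b=7^1·(≡1) mod 7; (3|7)=-1, (1|7)=+1; (−1)^{4·1·3}·(-1)^1·(+1)^4 = -1.
v=11: a=11^5·(≡3), b=11^4·(≡7) mod 11; (3|11)=+1, (7|11)=-1; (−1)^{5·4·5}·(+1)^4·(-1)^5 = -1.
(-4862, -9282 / ℚ) ramifies at {7, 11, 17, ∞}: a division algebra.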